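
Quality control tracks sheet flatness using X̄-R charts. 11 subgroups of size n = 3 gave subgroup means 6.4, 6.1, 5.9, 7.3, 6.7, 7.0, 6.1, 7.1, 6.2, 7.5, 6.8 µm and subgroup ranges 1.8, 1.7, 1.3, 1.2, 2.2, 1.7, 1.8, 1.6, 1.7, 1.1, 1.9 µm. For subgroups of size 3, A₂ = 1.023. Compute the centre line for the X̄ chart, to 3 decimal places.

6.645

X̄̄ = (6.4 + 6.1 + 5.9 + 7.3 + 6.7 + 7.0 + 6.1 + 7.1 + 6.2 + 7.5 + 6.8) / 11 = 73.1000 / 11 = 6.6455
CL = X̄̄ = 6.6455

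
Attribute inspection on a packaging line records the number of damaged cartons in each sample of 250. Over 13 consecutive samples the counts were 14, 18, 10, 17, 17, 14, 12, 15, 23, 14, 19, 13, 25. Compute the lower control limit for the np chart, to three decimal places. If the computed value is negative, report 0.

p̄ = Σdᵢ / (k·n) = 211 / (13 × 250) = 0.06492
LCL = np̄ − 3·√(np̄(1−p̄)) = 16.2308 − 3 × 3.8958 = 4.5435

4.543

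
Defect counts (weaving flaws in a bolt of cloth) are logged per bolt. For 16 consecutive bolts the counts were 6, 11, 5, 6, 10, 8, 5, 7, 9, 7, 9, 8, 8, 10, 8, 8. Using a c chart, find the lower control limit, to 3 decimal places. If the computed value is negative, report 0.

0.000

c̄ = (6 + 11 + 5 + 6 + 10 + 8 + 5 + 7 + 9 + 7 + 9 + 8 + 8 + 10 + 8 + 8) / 16 = 125 / 16 = 7.8125
LCL = c̄ − 3√c̄ = 7.8125 − 3 × 2.7951 = -0.5728 → 0 (cannot be negative)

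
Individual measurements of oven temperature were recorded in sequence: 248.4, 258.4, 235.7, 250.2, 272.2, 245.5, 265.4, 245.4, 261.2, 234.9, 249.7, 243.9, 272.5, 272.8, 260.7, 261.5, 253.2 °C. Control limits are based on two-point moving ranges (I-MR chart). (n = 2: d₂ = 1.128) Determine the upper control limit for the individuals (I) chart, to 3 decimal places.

X̄ = (248.4 + 258.4 + 235.7 + 250.2 + 272.2 + 245.5 + 265.4 + 245.4 + 261.2 + 234.9 + 249.7 + 243.9 + 272.5 + 272.8 + 260.7 + 261.5 + 253.2) / 17 = 254.8000
Moving ranges: 10.0, 22.7, 14.5, 22.0, 26.7, 19.9, 20.0, 15.8, 26.3, 14.8, 5.8, 28.6, 0.3, 12.1, 0.8, 8.3; M̄R̄ = 248.6000 / 16 = 15.5375
UCL = X̄ + 3·M̄R̄/d₂ = 254.8000 + 3 × 15.5375 / 1.128 = 296.1231

296.123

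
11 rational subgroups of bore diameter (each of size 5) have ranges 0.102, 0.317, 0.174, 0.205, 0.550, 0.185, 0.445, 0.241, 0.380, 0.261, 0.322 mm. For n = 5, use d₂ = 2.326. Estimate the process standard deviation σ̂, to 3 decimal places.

R̄ = (0.102 + 0.317 + 0.174 + 0.205 + 0.550 + 0.185 + 0.445 + 0.241 + 0.380 + 0.261 + 0.322) / 11 = 0.2893
σ̂ = R̄ / d₂ = 0.2893 / 2.326 = 0.1244

0.124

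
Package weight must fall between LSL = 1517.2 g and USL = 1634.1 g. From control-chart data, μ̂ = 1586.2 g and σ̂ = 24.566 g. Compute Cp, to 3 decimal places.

Cp = (USL − LSL) / (6σ̂) = (1634.1 − 1517.2) / (6 × 24.566) = 116.9000 / 147.3960 = 0.7931

0.793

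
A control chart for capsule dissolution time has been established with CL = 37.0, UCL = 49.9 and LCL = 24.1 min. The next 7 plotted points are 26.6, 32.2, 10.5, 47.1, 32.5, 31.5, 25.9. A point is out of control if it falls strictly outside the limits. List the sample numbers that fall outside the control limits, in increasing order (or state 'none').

3

Compare each point to [24.1, 49.9]: sample 3 = 10.5 < LCL.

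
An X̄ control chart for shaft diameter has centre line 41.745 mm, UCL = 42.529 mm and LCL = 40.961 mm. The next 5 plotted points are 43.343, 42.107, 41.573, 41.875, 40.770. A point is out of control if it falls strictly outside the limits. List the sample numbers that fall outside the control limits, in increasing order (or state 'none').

Compare each point to [40.961, 42.529]: sample 1 = 43.343 > UCL; sample 5 = 40.770 < LCL.

1, 5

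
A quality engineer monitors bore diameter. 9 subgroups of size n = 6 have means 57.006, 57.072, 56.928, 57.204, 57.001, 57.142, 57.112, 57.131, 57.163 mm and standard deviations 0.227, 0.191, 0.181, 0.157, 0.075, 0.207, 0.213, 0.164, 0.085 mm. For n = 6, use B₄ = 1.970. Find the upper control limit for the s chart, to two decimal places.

s̄ = (0.227 + 0.191 + 0.181 + 0.157 + 0.075 + 0.207 + 0.213 + 0.164 + 0.085) / 9 = 0.1667
UCL_s = B₄·s̄ = 1.970 × 0.1667 = 0.3283

0.33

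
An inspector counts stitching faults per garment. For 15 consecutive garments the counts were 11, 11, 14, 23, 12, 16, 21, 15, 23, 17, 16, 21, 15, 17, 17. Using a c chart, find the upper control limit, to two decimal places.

c̄ = (11 + 11 + 14 + 23 + 12 + 16 + 21 + 15 + 23 + 17 + 16 + 21 + 15 + 17 + 17) / 15 = 249 / 15 = 16.6000
UCL = c̄ + 3√c̄ = 16.6000 + 3 × √16.6000 = 16.6000 + 3 × 4.0743 = 28.8229

28.82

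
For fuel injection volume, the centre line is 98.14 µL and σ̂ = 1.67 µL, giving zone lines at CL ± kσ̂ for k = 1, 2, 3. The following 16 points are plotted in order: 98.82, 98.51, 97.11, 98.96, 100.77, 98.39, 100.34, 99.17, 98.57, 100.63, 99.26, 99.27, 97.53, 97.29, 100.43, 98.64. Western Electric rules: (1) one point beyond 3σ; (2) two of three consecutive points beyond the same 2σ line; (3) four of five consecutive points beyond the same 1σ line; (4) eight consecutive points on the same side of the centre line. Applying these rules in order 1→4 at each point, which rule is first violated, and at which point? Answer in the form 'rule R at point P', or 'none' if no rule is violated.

Zone of each point (C = within 1σ̂, B = 1σ̂–2σ̂, A = 2σ̂–3σ̂, * = beyond 3σ̂; sign = side of CL): 1:+C, 2:+C, 3:-C, 4:+C, 5:+B, 6:+C, 7:+B, 8:+C, 9:+C, 10:+B, 11:+C, 12:+C, 13:-C, 14:-C, 15:+B, 16:+C
Rule 4 (eight consecutive points on the same side of the centre line) is satisfied at point 11.

rule 4 at point 11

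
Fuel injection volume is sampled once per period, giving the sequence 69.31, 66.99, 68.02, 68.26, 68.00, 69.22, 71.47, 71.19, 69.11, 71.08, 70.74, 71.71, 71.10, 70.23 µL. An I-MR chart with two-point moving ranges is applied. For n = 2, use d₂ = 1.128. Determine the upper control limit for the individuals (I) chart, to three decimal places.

X̄ = (69.31 + 66.99 + 68.02 + 68.26 + 68.00 + 69.22 + 71.47 + 71.19 + 69.11 + 71.08 + 70.74 + 71.71 + 71.10 + 70.23) / 14 = 69.7450
Moving ranges: 2.32, 1.03, 0.24, 0.26, 1.22, 2.25, 0.28, 2.08, 1.97, 0.34, 0.97, 0.61, 0.87; M̄R̄ = 14.4400 / 13 = 1.1108
UCL = X̄ + 3·M̄R̄/d₂ = 69.7450 + 3 × 1.1108 / 1.128 = 72.6992

72.699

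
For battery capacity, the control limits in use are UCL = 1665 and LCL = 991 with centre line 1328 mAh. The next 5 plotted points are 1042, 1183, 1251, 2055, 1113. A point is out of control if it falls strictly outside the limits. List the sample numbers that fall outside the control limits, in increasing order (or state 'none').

4

Compare each point to [991, 1665]: sample 4 = 2055 > UCL.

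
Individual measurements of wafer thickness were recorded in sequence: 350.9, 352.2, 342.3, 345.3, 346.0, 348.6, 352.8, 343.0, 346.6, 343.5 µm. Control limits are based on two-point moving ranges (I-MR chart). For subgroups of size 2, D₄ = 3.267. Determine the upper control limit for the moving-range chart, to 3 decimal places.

13.867

Moving ranges: 1.3, 9.9, 3.0, 0.7, 2.6, 4.2, 9.8, 3.6, 3.1; M̄R̄ = 38.2000 / 9 = 4.2444
UCL_MR = D₄·M̄R̄ = 3.267 × 4.2444 = 13.8666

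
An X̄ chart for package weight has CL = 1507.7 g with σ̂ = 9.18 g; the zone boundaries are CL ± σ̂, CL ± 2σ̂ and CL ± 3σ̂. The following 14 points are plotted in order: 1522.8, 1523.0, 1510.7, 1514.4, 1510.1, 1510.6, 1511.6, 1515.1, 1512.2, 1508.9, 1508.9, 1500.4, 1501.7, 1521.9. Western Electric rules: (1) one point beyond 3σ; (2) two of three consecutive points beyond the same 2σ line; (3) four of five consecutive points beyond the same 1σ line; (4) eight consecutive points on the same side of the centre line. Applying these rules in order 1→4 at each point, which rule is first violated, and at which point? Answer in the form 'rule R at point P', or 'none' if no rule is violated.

Zone of each point (C = within 1σ̂, B = 1σ̂–2σ̂, A = 2σ̂–3σ̂, * = beyond 3σ̂; sign = side of CL): 1:+B, 2:+B, 3:+C, 4:+C, 5:+C, 6:+C, 7:+C, 8:+C, 9:+C, 10:+C, 11:+C, 12:-C, 13:-C, 14:+B
Rule 4 (eight consecutive points on the same side of the centre line) is satisfied at point 8.

rule 4 at point 8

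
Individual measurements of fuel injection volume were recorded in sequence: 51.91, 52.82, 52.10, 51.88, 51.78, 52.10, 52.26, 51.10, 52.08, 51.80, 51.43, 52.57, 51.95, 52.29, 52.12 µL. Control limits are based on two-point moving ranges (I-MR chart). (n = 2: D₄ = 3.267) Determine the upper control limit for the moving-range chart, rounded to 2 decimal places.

Moving ranges: 0.91, 0.72, 0.22, 0.10, 0.32, 0.16, 1.16, 0.98, 0.28, 0.37, 1.14, 0.62, 0.34, 0.17; M̄R̄ = 7.4900 / 14 = 0.5350
UCL_MR = D₄·M̄R̄ = 3.267 × 0.5350 = 1.7478

1.75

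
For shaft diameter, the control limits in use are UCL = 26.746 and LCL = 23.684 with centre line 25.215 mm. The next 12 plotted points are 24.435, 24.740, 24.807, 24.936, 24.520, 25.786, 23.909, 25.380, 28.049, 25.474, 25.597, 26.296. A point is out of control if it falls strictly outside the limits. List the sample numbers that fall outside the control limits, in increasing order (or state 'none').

Compare each point to [23.684, 26.746]: sample 9 = 28.049 > UCL.

9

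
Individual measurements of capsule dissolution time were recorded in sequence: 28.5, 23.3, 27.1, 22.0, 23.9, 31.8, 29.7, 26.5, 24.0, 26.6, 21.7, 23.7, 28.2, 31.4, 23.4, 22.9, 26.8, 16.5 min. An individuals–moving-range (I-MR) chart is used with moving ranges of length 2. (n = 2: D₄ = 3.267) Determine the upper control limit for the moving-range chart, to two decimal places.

Moving ranges: 5.2, 3.8, 5.1, 1.9, 7.9, 2.1, 3.2, 2.5, 2.6, 4.9, 2.0, 4.5, 3.2, 8.0, 0.5, 3.9, 10.3; M̄R̄ = 71.6000 / 17 = 4.2118
UCL_MR = D₄·M̄R̄ = 3.267 × 4.2118 = 13.7598

13.76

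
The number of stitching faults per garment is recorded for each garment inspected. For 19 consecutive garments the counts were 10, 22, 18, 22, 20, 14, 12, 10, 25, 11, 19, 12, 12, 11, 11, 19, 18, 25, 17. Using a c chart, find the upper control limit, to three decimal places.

c̄ = (10 + 22 + 18 + 22 + 20 + 14 + 12 + 10 + 25 + 11 + 19 + 12 + 12 + 11 + 11 + 19 + 18 + 25 + 17) / 19 = 308 / 19 = 16.2105
UCL = c̄ + 3√c̄ = 16.2105 + 3 × √16.2105 = 16.2105 + 3 × 4.0262 = 28.2892

28.289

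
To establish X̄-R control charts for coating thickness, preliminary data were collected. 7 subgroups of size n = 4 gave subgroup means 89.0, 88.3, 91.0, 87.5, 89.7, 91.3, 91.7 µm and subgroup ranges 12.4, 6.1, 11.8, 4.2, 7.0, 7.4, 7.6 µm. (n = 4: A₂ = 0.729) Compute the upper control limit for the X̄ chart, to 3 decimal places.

95.670

X̄̄ = (89.0 + 88.3 + 91.0 + 87.5 + 89.7 + 91.3 + 91.7) / 7 = 628.5000 / 7 = 89.7857
R̄ = (12.4 + 6.1 + 11.8 + 4.2 + 7.0 + 7.4 + 7.6) / 7 = 56.5000 / 7 = 8.0714
UCL = X̄̄ + A₂·R̄ = 89.7857 + 0.729 × 8.0714 = 95.6698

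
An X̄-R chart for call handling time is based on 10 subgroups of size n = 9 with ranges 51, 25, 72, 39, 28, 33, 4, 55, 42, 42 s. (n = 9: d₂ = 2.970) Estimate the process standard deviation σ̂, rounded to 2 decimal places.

R̄ = (51 + 25 + 72 + 39 + 28 + 33 + 4 + 55 + 42 + 42) / 10 = 39.1000
σ̂ = R̄ / d₂ = 39.1000 / 2.970 = 13.1650

13.16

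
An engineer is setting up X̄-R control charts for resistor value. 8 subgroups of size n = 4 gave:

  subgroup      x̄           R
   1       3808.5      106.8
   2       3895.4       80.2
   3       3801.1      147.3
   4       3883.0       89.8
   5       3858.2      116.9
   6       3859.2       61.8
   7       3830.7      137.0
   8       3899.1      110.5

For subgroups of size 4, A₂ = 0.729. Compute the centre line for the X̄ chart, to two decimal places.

X̄̄ = (3808.5 + 3895.4 + 3801.1 + 3883.0 + 3858.2 + 3859.2 + 3830.7 + 3899.1) / 8 = 30835.2000 / 8 = 3854.4000
CL = X̄̄ = 3854.4000

3854.40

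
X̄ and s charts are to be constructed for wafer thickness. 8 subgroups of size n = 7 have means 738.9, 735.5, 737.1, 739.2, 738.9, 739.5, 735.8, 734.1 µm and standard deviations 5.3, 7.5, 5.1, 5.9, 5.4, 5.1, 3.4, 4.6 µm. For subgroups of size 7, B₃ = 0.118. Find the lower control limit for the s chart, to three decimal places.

0.624

s̄ = (5.3 + 7.5 + 5.1 + 5.9 + 5.4 + 5.1 + 3.4 + 4.6) / 8 = 5.2875
LCL_s = B₃·s̄ = 0.118 × 5.2875 = 0.6239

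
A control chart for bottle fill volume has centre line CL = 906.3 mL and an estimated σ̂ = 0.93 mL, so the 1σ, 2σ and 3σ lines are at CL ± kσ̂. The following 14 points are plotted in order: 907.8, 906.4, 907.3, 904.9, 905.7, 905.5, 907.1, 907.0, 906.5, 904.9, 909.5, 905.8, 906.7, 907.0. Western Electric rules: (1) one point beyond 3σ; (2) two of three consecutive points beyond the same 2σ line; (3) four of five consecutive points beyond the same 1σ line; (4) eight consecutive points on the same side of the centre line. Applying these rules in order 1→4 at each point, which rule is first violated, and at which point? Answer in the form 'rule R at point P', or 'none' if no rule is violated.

rule 1 at point 11

Zone of each point (C = within 1σ̂, B = 1σ̂–2σ̂, A = 2σ̂–3σ̂, * = beyond 3σ̂; sign = side of CL): 1:+B, 2:+C, 3:+B, 4:-B, 5:-C, 6:-C, 7:+C, 8:+C, 9:+C, 10:-B, 11:+*, 12:-C, 13:+C, 14:+C
Rule 1 (one point beyond the 3σ limits) is satisfied at point 11.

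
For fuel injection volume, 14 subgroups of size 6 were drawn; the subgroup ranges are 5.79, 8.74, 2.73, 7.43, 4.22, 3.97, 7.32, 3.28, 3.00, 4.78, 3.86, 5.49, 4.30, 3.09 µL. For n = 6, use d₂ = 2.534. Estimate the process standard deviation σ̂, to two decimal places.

1.92

R̄ = (5.79 + 8.74 + 2.73 + 7.43 + 4.22 + 3.97 + 7.32 + 3.28 + 3.00 + 4.78 + 3.86 + 5.49 + 4.30 + 3.09) / 14 = 4.8571
σ̂ = R̄ / d₂ = 4.8571 / 2.534 = 1.9168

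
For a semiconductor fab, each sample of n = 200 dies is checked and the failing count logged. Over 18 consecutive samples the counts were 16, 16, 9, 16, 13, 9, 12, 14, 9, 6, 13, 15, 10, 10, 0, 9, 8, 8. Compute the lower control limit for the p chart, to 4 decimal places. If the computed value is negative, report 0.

0.0058

p̄ = Σdᵢ / (k·n) = 193 / (18 × 200) = 0.05361
LCL = p̄ − 3·√(p̄(1−p̄)/n) = 0.05361 − 3 × 0.01593 = 0.00583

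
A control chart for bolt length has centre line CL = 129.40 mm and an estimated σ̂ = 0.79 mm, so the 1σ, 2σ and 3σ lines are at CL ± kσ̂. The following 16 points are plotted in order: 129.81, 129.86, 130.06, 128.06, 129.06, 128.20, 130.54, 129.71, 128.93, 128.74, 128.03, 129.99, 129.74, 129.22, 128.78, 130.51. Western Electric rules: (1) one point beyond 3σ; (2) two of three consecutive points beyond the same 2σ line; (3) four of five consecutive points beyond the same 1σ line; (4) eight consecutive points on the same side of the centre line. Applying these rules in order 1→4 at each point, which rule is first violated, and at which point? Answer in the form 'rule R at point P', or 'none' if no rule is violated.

none

Zone of each point (C = within 1σ̂, B = 1σ̂–2σ̂, A = 2σ̂–3σ̂, * = beyond 3σ̂; sign = side of CL): 1:+C, 2:+C, 3:+C, 4:-B, 5:-C, 6:-B, 7:+B, 8:+C, 9:-C, 10:-C, 11:-B, 12:+C, 13:+C, 14:-C, 15:-C, 16:+B
No rule fires across all 16 points.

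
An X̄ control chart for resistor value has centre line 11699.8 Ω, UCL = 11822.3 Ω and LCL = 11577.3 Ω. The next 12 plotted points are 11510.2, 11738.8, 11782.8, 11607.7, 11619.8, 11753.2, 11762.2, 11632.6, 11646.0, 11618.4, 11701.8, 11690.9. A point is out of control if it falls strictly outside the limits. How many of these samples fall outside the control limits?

1

Compare each point to [11577.3, 11822.3]: sample 1 = 11510.2 < LCL.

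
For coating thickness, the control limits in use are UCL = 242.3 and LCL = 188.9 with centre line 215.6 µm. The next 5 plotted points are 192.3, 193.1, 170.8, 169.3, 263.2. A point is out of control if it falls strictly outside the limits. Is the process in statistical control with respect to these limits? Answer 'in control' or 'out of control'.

Compare each point to [188.9, 242.3]: sample 3 = 170.8 < LCL; sample 4 = 169.3 < LCL; sample 5 = 263.2 > UCL.

out of control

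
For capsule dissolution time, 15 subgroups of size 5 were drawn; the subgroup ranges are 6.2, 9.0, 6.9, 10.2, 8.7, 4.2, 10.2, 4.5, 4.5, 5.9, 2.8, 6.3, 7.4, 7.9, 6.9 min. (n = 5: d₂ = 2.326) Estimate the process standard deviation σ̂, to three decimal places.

R̄ = (6.2 + 9.0 + 6.9 + 10.2 + 8.7 + 4.2 + 10.2 + 4.5 + 4.5 + 5.9 + 2.8 + 6.3 + 7.4 + 7.9 + 6.9) / 15 = 6.7733
σ̂ = R̄ / d₂ = 6.7733 / 2.326 = 2.9120

2.912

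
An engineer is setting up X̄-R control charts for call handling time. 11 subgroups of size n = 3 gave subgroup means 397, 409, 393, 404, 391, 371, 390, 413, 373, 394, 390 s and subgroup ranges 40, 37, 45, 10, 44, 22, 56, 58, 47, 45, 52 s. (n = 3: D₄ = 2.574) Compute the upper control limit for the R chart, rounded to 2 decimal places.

106.70

R̄ = (40 + 37 + 45 + 10 + 44 + 22 + 56 + 58 + 47 + 45 + 52) / 11 = 456.0000 / 11 = 41.4545
UCL_R = D₄·R̄ = 2.574 × 41.4545 = 106.7040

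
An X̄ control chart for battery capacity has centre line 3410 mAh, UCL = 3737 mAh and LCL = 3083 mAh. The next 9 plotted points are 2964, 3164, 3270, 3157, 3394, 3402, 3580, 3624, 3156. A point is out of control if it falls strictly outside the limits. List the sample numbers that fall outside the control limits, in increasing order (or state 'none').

1

Compare each point to [3083, 3737]: sample 1 = 2964 < LCL.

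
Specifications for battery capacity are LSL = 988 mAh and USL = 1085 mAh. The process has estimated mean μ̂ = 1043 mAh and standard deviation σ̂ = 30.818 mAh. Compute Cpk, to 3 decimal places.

0.454

Cpu = (USL − μ̂) / (3σ̂) = (1085 − 1043) / (3 × 30.818) = 0.4543; Cpl = (μ̂ − LSL) / (3σ̂) = (1043 − 988) / (3 × 30.818) = 0.5949; Cpk = min(Cpu, Cpl) = 0.4543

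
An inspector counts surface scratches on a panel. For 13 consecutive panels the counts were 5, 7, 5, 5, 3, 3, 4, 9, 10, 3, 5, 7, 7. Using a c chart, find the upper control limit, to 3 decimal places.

12.724

c̄ = (5 + 7 + 5 + 5 + 3 + 3 + 4 + 9 + 10 + 3 + 5 + 7 + 7) / 13 = 73 / 13 = 5.6154
UCL = c̄ + 3√c̄ = 5.6154 + 3 × √5.6154 = 5.6154 + 3 × 2.3697 = 12.7244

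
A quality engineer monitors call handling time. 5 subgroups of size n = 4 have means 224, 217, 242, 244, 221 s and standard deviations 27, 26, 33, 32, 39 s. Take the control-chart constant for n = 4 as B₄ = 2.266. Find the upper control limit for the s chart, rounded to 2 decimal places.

s̄ = (27 + 26 + 33 + 32 + 39) / 5 = 31.4000
UCL_s = B₄·s̄ = 2.266 × 31.4000 = 71.1524

71.15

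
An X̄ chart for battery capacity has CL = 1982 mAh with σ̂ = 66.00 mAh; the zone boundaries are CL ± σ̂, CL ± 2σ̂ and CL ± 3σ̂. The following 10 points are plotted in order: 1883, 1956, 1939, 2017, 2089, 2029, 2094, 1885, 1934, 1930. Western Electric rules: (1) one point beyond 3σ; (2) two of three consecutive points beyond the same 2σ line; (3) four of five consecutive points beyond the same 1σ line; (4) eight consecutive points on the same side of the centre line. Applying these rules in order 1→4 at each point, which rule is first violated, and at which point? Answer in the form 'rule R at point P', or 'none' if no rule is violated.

Zone of each point (C = within 1σ̂, B = 1σ̂–2σ̂, A = 2σ̂–3σ̂, * = beyond 3σ̂; sign = side of CL): 1:-B, 2:-C, 3:-C, 4:+C, 5:+B, 6:+C, 7:+B, 8:-B, 9:-C, 10:-C
No rule fires across all 10 points.

none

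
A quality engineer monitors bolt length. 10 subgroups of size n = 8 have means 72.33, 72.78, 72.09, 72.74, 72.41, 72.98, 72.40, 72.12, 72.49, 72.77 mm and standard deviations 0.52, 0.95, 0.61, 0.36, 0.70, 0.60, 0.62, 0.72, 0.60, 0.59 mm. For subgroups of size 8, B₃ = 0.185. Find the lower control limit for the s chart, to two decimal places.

0.12

s̄ = (0.52 + 0.95 + 0.61 + 0.36 + 0.70 + 0.60 + 0.62 + 0.72 + 0.60 + 0.59) / 10 = 0.6270
LCL_s = B₃·s̄ = 0.185 × 0.6270 = 0.1160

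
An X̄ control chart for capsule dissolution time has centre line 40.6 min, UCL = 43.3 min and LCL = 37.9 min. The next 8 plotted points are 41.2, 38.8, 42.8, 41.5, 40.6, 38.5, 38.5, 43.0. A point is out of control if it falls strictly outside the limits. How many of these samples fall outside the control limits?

All 8 points lie within [37.9, 43.3].

0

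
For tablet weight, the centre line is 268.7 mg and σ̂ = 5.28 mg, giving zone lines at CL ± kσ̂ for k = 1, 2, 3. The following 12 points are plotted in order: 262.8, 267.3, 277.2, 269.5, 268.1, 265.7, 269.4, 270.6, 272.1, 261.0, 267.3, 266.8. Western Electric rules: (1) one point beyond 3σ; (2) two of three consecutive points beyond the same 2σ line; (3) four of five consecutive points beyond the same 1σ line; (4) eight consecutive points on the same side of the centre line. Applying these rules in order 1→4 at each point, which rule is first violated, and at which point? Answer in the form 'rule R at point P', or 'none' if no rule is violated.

Zone of each point (C = within 1σ̂, B = 1σ̂–2σ̂, A = 2σ̂–3σ̂, * = beyond 3σ̂; sign = side of CL): 1:-B, 2:-C, 3:+B, 4:+C, 5:-C, 6:-C, 7:+C, 8:+C, 9:+C, 10:-B, 11:-C, 12:-C
No rule fires across all 12 points.

none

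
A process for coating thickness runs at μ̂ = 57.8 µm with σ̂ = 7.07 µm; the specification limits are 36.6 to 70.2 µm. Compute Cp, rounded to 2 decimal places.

Cp = (USL − LSL) / (6σ̂) = (70.2 − 36.6) / (6 × 7.07) = 33.6000 / 42.4200 = 0.7921

0.79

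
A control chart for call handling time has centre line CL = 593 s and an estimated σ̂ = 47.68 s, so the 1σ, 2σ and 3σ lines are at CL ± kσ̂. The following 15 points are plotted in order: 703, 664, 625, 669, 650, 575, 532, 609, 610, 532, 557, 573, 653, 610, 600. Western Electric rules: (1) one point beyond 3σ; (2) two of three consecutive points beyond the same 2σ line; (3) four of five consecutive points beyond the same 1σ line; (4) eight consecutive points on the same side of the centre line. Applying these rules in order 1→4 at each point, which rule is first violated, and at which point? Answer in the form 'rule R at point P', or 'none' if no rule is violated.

rule 3 at point 5

Zone of each point (C = within 1σ̂, B = 1σ̂–2σ̂, A = 2σ̂–3σ̂, * = beyond 3σ̂; sign = side of CL): 1:+A, 2:+B, 3:+C, 4:+B, 5:+B, 6:-C, 7:-B, 8:+C, 9:+C, 10:-B, 11:-C, 12:-C, 13:+B, 14:+C, 15:+C
Rule 3 (four of five consecutive points beyond the same 1σ limit) is satisfied at point 5.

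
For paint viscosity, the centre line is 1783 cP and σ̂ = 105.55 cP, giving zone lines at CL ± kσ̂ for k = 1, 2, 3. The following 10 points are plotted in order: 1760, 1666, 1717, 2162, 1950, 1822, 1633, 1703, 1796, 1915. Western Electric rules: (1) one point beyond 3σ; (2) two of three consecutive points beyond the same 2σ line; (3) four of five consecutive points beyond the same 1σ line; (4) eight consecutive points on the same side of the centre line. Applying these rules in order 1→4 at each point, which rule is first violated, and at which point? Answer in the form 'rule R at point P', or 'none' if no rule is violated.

Zone of each point (C = within 1σ̂, B = 1σ̂–2σ̂, A = 2σ̂–3σ̂, * = beyond 3σ̂; sign = side of CL): 1:-C, 2:-B, 3:-C, 4:+*, 5:+B, 6:+C, 7:-B, 8:-C, 9:+C, 10:+B
Rule 1 (one point beyond the 3σ limits) is satisfied at point 4.

rule 1 at point 4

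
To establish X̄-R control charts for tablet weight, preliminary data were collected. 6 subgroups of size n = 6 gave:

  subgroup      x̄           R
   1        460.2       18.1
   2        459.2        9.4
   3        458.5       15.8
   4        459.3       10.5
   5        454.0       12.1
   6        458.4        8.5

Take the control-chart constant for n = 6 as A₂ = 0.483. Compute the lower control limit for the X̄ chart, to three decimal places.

452.277

X̄̄ = (460.2 + 459.2 + 458.5 + 459.3 + 454.0 + 458.4) / 6 = 2749.6000 / 6 = 458.2667
R̄ = (18.1 + 9.4 + 15.8 + 10.5 + 12.1 + 8.5) / 6 = 74.4000 / 6 = 12.4000
LCL = X̄̄ − A₂·R̄ = 458.2667 − 0.483 × 12.4000 = 452.2775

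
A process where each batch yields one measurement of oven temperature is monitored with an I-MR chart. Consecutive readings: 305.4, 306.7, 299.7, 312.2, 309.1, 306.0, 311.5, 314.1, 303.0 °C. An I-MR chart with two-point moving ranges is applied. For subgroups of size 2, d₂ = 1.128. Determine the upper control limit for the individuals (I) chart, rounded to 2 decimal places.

X̄ = (305.4 + 306.7 + 299.7 + 312.2 + 309.1 + 306.0 + 311.5 + 314.1 + 303.0) / 9 = 307.5222
Moving ranges: 1.3, 7.0, 12.5, 3.1, 3.1, 5.5, 2.6, 11.1; M̄R̄ = 46.2000 / 8 = 5.7750
UCL = X̄ + 3·M̄R̄/d₂ = 307.5222 + 3 × 5.7750 / 1.128 = 322.8813

322.88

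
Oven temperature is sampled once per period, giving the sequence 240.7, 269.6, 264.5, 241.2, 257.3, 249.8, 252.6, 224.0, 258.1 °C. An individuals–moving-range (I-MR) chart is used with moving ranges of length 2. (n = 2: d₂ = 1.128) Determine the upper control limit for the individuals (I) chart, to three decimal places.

299.537

X̄ = (240.7 + 269.6 + 264.5 + 241.2 + 257.3 + 249.8 + 252.6 + 224.0 + 258.1) / 9 = 250.8667
Moving ranges: 28.9, 5.1, 23.3, 16.1, 7.5, 2.8, 28.6, 34.1; M̄R̄ = 146.4000 / 8 = 18.3000
UCL = X̄ + 3·M̄R̄/d₂ = 250.8667 + 3 × 18.3000 / 1.128 = 299.5369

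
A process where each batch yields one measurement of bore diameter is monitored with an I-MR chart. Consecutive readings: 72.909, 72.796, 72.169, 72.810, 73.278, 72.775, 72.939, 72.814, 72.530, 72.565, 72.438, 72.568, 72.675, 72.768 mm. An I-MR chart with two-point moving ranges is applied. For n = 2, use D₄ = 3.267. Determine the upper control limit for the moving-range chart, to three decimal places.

Moving ranges: 0.113, 0.627, 0.641, 0.468, 0.503, 0.164, 0.125, 0.284, 0.035, 0.127, 0.130, 0.107, 0.093; M̄R̄ = 3.4170 / 13 = 0.2628
UCL_MR = D₄·M̄R̄ = 3.267 × 0.2628 = 0.8587

0.859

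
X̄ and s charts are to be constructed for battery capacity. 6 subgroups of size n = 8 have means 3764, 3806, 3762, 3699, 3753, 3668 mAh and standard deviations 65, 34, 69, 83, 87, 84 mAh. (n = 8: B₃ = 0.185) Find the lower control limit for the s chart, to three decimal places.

13.012

s̄ = (65 + 34 + 69 + 83 + 87 + 84) / 6 = 70.3333
LCL_s = B₃·s̄ = 0.185 × 70.3333 = 13.0117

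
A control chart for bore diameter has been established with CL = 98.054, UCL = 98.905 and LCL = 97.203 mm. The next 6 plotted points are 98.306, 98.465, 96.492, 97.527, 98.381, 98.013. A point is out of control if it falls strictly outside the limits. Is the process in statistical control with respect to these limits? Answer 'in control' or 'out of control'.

Compare each point to [97.203, 98.905]: sample 3 = 96.492 < LCL.

out of control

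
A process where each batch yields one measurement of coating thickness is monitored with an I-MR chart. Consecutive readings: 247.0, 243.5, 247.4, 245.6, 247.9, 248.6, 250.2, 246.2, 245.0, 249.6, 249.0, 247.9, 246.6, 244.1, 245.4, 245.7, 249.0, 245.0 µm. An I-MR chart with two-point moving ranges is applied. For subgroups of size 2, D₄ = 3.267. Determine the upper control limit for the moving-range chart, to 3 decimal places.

Moving ranges: 3.5, 3.9, 1.8, 2.3, 0.7, 1.6, 4.0, 1.2, 4.6, 0.6, 1.1, 1.3, 2.5, 1.3, 0.3, 3.3, 4.0; M̄R̄ = 38.0000 / 17 = 2.2353
UCL_MR = D₄·M̄R̄ = 3.267 × 2.2353 = 7.3027

7.303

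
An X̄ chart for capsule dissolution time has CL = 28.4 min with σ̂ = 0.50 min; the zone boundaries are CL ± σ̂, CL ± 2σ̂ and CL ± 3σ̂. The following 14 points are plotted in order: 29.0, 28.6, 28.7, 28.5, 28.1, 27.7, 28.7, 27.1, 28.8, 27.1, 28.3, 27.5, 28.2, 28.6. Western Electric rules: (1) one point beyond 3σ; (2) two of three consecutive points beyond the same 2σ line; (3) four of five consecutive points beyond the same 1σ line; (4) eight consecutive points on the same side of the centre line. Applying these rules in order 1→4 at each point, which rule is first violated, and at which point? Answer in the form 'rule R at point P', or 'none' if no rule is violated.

Zone of each point (C = within 1σ̂, B = 1σ̂–2σ̂, A = 2σ̂–3σ̂, * = beyond 3σ̂; sign = side of CL): 1:+B, 2:+C, 3:+C, 4:+C, 5:-C, 6:-B, 7:+C, 8:-A, 9:+C, 10:-A, 11:-C, 12:-B, 13:-C, 14:+C
Rule 2 (two of three consecutive points beyond the same 2σ limit) is satisfied at point 10.

rule 2 at point 10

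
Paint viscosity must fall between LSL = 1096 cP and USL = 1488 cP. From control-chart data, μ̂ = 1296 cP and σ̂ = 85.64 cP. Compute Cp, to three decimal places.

Cp = (USL − LSL) / (6σ̂) = (1488 − 1096) / (6 × 85.64) = 392.0000 / 513.8400 = 0.7629

0.763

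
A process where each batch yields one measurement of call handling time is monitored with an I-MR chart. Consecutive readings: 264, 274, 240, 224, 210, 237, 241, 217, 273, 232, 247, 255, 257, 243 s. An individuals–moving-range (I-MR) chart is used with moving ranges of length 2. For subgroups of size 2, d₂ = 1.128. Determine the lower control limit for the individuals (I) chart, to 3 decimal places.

189.643

X̄ = (264 + 274 + 240 + 224 + 210 + 237 + 241 + 217 + 273 + 232 + 247 + 255 + 257 + 243) / 14 = 243.8571
Moving ranges: 10, 34, 16, 14, 27, 4, 24, 56, 41, 15, 8, 2, 14; M̄R̄ = 265.0000 / 13 = 20.3846
LCL = X̄ − 3·M̄R̄/d₂ = 243.8571 − 3 × 20.3846 / 1.128 = 189.6427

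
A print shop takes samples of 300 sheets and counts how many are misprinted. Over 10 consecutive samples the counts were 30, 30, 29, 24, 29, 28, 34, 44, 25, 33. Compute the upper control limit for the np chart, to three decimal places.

46.326

p̄ = Σdᵢ / (k·n) = 306 / (10 × 300) = 0.10200
UCL = np̄ + 3·√(np̄(1−p̄)) = 30.6000 + 3 × √(30.6000×0.89800) = 30.6000 + 3 × 5.2420 = 46.3261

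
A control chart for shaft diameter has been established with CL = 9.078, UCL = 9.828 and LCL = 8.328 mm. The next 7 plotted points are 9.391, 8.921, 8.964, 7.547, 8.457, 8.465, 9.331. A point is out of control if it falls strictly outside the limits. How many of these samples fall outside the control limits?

Compare each point to [8.328, 9.828]: sample 4 = 7.547 < LCL.

1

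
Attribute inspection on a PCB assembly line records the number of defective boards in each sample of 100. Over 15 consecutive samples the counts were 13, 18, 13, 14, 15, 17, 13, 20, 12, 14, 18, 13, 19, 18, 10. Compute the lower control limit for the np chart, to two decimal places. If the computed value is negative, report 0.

4.38

p̄ = Σdᵢ / (k·n) = 227 / (15 × 100) = 0.15133
LCL = np̄ − 3·√(np̄(1−p̄)) = 15.1333 − 3 × 3.5837 = 4.3821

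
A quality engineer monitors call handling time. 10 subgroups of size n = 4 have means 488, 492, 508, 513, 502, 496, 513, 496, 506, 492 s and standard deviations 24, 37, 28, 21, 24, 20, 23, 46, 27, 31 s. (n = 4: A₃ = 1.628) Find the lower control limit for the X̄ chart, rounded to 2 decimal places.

454.85

X̄̄ = (488 + 492 + 508 + 513 + 502 + 496 + 513 + 496 + 506 + 492) / 10 = 500.6000
s̄ = (24 + 37 + 28 + 21 + 24 + 20 + 23 + 46 + 27 + 31) / 10 = 28.1000
LCL = X̄̄ − A₃·s̄ = 500.6000 − 1.628 × 28.1000 = 454.8532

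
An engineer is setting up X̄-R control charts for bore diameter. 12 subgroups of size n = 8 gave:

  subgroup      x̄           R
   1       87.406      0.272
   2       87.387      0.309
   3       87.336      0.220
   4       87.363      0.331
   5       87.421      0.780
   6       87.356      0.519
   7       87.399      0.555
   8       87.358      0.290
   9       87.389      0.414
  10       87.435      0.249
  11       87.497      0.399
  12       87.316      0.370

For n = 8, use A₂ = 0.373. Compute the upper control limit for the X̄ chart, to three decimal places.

87.535

X̄̄ = (87.406 + 87.387 + 87.336 + 87.363 + 87.421 + 87.356 + 87.399 + 87.358 + 87.389 + 87.435 + 87.497 + 87.316) / 12 = 1048.6630 / 12 = 87.3886
R̄ = (0.272 + 0.309 + 0.220 + 0.331 + 0.780 + 0.519 + 0.555 + 0.290 + 0.414 + 0.249 + 0.399 + 0.370) / 12 = 4.7080 / 12 = 0.3923
UCL = X̄̄ + A₂·R̄ = 87.3886 + 0.373 × 0.3923 = 87.5349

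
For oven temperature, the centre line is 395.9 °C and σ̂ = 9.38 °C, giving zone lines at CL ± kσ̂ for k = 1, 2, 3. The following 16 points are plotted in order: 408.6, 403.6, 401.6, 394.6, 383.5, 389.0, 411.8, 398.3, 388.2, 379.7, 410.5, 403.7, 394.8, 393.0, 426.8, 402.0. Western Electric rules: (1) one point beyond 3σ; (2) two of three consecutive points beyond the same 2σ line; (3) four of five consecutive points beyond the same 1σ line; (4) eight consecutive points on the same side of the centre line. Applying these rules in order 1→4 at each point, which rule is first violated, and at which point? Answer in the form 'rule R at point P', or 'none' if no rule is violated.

Zone of each point (C = within 1σ̂, B = 1σ̂–2σ̂, A = 2σ̂–3σ̂, * = beyond 3σ̂; sign = side of CL): 1:+B, 2:+C, 3:+C, 4:-C, 5:-B, 6:-C, 7:+B, 8:+C, 9:-C, 10:-B, 11:+B, 12:+C, 13:-C, 14:-C, 15:+*, 16:+C
Rule 1 (one point beyond the 3σ limits) is satisfied at point 15.

rule 1 at point 15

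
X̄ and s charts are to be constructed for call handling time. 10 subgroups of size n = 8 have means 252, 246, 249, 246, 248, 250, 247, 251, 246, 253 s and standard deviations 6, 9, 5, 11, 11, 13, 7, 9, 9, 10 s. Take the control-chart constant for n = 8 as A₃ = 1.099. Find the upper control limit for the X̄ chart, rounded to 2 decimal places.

X̄̄ = (252 + 246 + 249 + 246 + 248 + 250 + 247 + 251 + 246 + 253) / 10 = 248.8000
s̄ = (6 + 9 + 5 + 11 + 11 + 13 + 7 + 9 + 9 + 10) / 10 = 9.0000
UCL = X̄̄ + A₃·s̄ = 248.8000 + 1.099 × 9.0000 = 258.6910

258.69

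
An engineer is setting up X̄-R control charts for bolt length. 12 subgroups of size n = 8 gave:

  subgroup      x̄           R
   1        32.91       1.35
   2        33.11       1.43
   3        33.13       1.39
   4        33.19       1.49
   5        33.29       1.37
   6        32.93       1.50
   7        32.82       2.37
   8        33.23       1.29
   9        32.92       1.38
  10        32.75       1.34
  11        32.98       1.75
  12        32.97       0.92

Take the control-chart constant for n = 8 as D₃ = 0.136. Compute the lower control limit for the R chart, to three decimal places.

0.199

R̄ = (1.35 + 1.43 + 1.39 + 1.49 + 1.37 + 1.50 + 2.37 + 1.29 + 1.38 + 1.34 + 1.75 + 0.92) / 12 = 17.5800 / 12 = 1.4650
LCL_R = D₃·R̄ = 0.136 × 1.4650 = 0.1992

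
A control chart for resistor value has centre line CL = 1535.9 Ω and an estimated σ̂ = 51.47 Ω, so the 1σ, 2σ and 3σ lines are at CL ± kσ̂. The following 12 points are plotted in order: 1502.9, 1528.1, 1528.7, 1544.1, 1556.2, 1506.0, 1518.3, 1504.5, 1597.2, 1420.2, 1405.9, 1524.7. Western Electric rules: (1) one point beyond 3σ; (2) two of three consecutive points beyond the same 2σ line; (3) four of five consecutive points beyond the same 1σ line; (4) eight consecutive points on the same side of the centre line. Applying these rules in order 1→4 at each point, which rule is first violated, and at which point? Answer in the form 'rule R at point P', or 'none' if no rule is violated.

rule 2 at point 11

Zone of each point (C = within 1σ̂, B = 1σ̂–2σ̂, A = 2σ̂–3σ̂, * = beyond 3σ̂; sign = side of CL): 1:-C, 2:-C, 3:-C, 4:+C, 5:+C, 6:-C, 7:-C, 8:-C, 9:+B, 10:-A, 11:-A, 12:-C
Rule 2 (two of three consecutive points beyond the same 2σ limit) is satisfied at point 11.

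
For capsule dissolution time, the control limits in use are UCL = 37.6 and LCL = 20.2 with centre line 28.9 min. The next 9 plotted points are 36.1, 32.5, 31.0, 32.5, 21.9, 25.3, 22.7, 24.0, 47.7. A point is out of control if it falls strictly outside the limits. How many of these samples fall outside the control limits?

1

Compare each point to [20.2, 37.6]: sample 9 = 47.7 > UCL.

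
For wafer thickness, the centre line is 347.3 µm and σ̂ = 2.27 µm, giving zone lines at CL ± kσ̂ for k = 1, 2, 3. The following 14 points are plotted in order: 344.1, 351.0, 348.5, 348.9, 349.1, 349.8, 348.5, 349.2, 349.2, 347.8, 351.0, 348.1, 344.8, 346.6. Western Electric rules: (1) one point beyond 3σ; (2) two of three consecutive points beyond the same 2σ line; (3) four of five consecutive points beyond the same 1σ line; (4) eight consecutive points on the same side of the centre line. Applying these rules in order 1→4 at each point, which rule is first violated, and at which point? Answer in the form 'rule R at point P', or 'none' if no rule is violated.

Zone of each point (C = within 1σ̂, B = 1σ̂–2σ̂, A = 2σ̂–3σ̂, * = beyond 3σ̂; sign = side of CL): 1:-B, 2:+B, 3:+C, 4:+C, 5:+C, 6:+B, 7:+C, 8:+C, 9:+C, 10:+C, 11:+B, 12:+C, 13:-B, 14:-C
Rule 4 (eight consecutive points on the same side of the centre line) is satisfied at point 9.

rule 4 at point 9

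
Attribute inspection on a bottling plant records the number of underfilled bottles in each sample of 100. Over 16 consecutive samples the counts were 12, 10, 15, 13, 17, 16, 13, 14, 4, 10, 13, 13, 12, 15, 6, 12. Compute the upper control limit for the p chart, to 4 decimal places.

0.2200

p̄ = Σdᵢ / (k·n) = 195 / (16 × 100) = 0.12187
UCL = p̄ + 3·√(p̄(1−p̄)/n) = 0.12187 + 3 × √(0.12187×0.87813/100) = 0.12187 + 3 × 0.03271 = 0.22002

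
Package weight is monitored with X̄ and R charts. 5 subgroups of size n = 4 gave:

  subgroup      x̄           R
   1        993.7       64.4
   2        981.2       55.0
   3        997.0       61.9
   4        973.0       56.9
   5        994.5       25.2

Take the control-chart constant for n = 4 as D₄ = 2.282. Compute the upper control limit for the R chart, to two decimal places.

R̄ = (64.4 + 55.0 + 61.9 + 56.9 + 25.2) / 5 = 263.4000 / 5 = 52.6800
UCL_R = D₄·R̄ = 2.282 × 52.6800 = 120.2158

120.22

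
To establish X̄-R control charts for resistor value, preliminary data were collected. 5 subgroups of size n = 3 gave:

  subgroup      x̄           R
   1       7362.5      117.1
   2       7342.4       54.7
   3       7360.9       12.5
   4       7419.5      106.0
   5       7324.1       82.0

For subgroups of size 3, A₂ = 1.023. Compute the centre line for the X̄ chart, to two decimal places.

X̄̄ = (7362.5 + 7342.4 + 7360.9 + 7419.5 + 7324.1) / 5 = 36809.4000 / 5 = 7361.8800
CL = X̄̄ = 7361.8800

7361.88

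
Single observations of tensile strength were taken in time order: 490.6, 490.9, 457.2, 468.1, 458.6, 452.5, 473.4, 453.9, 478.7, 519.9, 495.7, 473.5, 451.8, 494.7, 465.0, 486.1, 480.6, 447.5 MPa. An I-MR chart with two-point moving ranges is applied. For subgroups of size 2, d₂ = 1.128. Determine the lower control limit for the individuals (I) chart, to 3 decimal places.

416.910

X̄ = (490.6 + 490.9 + 457.2 + 468.1 + 458.6 + 452.5 + 473.4 + 453.9 + 478.7 + 519.9 + 495.7 + 473.5 + 451.8 + 494.7 + 465.0 + 486.1 + 480.6 + 447.5) / 18 = 474.3722
Moving ranges: 0.3, 33.7, 10.9, 9.5, 6.1, 20.9, 19.5, 24.8, 41.2, 24.2, 22.2, 21.7, 42.9, 29.7, 21.1, 5.5, 33.1; M̄R̄ = 367.3000 / 17 = 21.6059
LCL = X̄ − 3·M̄R̄/d₂ = 474.3722 − 3 × 21.6059 / 1.128 = 416.9098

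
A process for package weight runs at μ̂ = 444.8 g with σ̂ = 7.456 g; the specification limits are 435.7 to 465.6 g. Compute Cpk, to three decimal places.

0.407

Cpu = (USL − μ̂) / (3σ̂) = (465.6 − 444.8) / (3 × 7.456) = 0.9299; Cpl = (μ̂ − LSL) / (3σ̂) = (444.8 − 435.7) / (3 × 7.456) = 0.4068; Cpk = min(Cpu, Cpl) = 0.4068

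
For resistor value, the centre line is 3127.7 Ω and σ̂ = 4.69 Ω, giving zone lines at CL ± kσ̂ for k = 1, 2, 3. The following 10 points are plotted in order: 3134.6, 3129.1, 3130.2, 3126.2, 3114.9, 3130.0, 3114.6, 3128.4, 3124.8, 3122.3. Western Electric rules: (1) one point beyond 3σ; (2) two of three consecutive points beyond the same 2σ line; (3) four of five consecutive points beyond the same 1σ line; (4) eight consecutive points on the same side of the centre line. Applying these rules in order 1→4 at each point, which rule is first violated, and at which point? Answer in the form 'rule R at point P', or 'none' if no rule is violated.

rule 2 at point 7

Zone of each point (C = within 1σ̂, B = 1σ̂–2σ̂, A = 2σ̂–3σ̂, * = beyond 3σ̂; sign = side of CL): 1:+B, 2:+C, 3:+C, 4:-C, 5:-A, 6:+C, 7:-A, 8:+C, 9:-C, 10:-B
Rule 2 (two of three consecutive points beyond the same 2σ limit) is satisfied at point 7.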